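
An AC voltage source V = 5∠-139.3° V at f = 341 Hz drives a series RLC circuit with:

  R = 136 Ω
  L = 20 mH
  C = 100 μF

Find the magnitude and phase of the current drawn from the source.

Step 1 — Angular frequency: ω = 2π·f = 2π·341 = 2143 rad/s.
Step 2 — Component impedances:
  R: Z = R = 136 Ω
  L: Z = jωL = j·2143·0.02 = 0 + j42.85 Ω
  C: Z = 1/(jωC) = -j/(ω·C) = 0 - j4.667 Ω
Step 3 — Series combination: Z_total = R + L + C = 136 + j38.18 Ω = 141.3∠15.7° Ω.
Step 4 — Source phasor: V = 5∠-139.3° V = -3.791 - j3.26 V.
Step 5 — Ohm's law: I = V / Z_total = (-3.791 - j3.26) / (136 + j38.18) = -0.03208 - j0.01497 A.
Step 6 — Convert to polar: |I| = 0.0354 A, ∠I = -155.0°.

I = 0.0354∠-155.0° A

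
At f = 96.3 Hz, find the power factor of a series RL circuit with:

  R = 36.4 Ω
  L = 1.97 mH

Step 1 — Angular frequency: ω = 2π·f = 2π·96.3 = 605.1 rad/s.
Step 2 — Component impedances:
  R: Z = R = 36.4 Ω
  L: Z = jωL = j·605.1·0.00197 = 0 + j1.192 Ω
Step 3 — Series combination: Z_total = R + L = 36.4 + j1.192 Ω = 36.42∠1.9° Ω.
Step 4 — Power factor: PF = cos(φ) = Re(Z)/|Z| = 36.4/36.42 = 0.9995.
Step 5 — Type: Im(Z) = 1.192 ⇒ lagging (phase φ = 1.9°).

PF = 0.9995 (lagging, φ = 1.9°)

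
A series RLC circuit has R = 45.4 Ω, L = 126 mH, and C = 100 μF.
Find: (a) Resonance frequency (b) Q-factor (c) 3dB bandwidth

Step 1 — Resonance condition Im(Z)=0 gives ω₀ = 1/√(LC).
Step 2 — ω₀ = 1/√(0.126·0.0001) = 281.7 rad/s.
Step 3 — f₀ = ω₀/(2π) = 44.84 Hz.
Step 4 — Series Q: Q = ω₀L/R = 281.7·0.126/45.4 = 0.7819.
Step 5 — 3dB bandwidth: Δω = ω₀/Q = 360.3 rad/s; BW = Δω/(2π) = 57.35 Hz.

(a) f₀ = 44.84 Hz  (b) Q = 0.7819  (c) BW = 57.35 Hz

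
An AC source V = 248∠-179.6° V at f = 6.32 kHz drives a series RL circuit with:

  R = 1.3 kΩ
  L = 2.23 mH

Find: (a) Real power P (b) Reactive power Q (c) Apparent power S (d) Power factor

Step 1 — Angular frequency: ω = 2π·f = 2π·6320 = 3.971e+04 rad/s.
Step 2 — Component impedances:
  R: Z = R = 1300 Ω
  L: Z = jωL = j·3.971e+04·0.00223 = 0 + j88.55 Ω
Step 3 — Series combination: Z_total = R + L = 1300 + j88.55 Ω = 1303∠3.9° Ω.
Step 4 — Source phasor: V = 248∠-179.6° V = -248 - j1.731 V.
Step 5 — Current: I = V / Z = -0.19 + j0.01161 A = 0.1903∠176.5° A.
Step 6 — Complex power: S = V·I* = 47.09 + j3.208 VA.
Step 7 — Real power: P = Re(S) = 47.09 W.
Step 8 — Reactive power: Q = Im(S) = 3.208 VAR.
Step 9 — Apparent power: |S| = 47.2 VA.
Step 10 — Power factor: PF = P/|S| = 0.9977 (lagging).

(a) P = 47.09 W  (b) Q = 3.208 VAR  (c) S = 47.2 VA  (d) PF = 0.9977 (lagging)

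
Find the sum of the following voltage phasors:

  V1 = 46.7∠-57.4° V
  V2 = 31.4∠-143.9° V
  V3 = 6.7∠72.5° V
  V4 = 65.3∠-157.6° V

Step 1 — Convert each phasor to rectangular form:
  V1 = 46.7·(cos(-57.4°) + j·sin(-57.4°)) = 25.16 - j39.34 V
  V2 = 31.4·(cos(-143.9°) + j·sin(-143.9°)) = -25.37 - j18.5 V
  V3 = 6.7·(cos(72.5°) + j·sin(72.5°)) = 2.015 + j6.39 V
  V4 = 65.3·(cos(-157.6°) + j·sin(-157.6°)) = -60.37 - j24.88 V
Step 2 — Sum components: V_total = -58.57 - j76.34 V.
Step 3 — Convert to polar: |V_total| = 96.22 V, ∠V_total = -127.5°.

V_total = 96.22∠-127.5° V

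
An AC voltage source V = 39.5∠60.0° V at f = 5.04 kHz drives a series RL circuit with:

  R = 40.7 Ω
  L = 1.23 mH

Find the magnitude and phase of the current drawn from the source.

Step 1 — Angular frequency: ω = 2π·f = 2π·5040 = 3.167e+04 rad/s.
Step 2 — Component impedances:
  R: Z = R = 40.7 Ω
  L: Z = jωL = j·3.167e+04·0.00123 = 0 + j38.95 Ω
Step 3 — Series combination: Z_total = R + L = 40.7 + j38.95 Ω = 56.34∠43.7° Ω.
Step 4 — Source phasor: V = 39.5∠60.0° V = 19.75 + j34.21 V.
Step 5 — Ohm's law: I = V / Z_total = (19.75 + j34.21) / (40.7 + j38.95) = 0.6731 + j0.1963 A.
Step 6 — Convert to polar: |I| = 0.7012 A, ∠I = 16.3°.

I = 0.7012∠16.3° A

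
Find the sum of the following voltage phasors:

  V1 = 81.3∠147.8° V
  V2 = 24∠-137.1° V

Step 1 — Convert each phasor to rectangular form:
  V1 = 81.3·(cos(147.8°) + j·sin(147.8°)) = -68.8 + j43.32 V
  V2 = 24·(cos(-137.1°) + j·sin(-137.1°)) = -17.58 - j16.34 V
Step 2 — Sum components: V_total = -86.38 + j26.99 V.
Step 3 — Convert to polar: |V_total| = 90.49 V, ∠V_total = 162.7°.

V_total = 90.49∠162.7° V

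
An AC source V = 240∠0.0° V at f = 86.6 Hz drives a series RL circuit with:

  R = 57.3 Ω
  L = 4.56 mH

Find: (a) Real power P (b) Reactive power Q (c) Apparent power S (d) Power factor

Step 1 — Angular frequency: ω = 2π·f = 2π·86.6 = 544.1 rad/s.
Step 2 — Component impedances:
  R: Z = R = 57.3 Ω
  L: Z = jωL = j·544.1·0.00456 = 0 + j2.481 Ω
Step 3 — Series combination: Z_total = R + L = 57.3 + j2.481 Ω = 57.35∠2.5° Ω.
Step 4 — Source phasor: V = 240∠0.0° V = 240 V.
Step 5 — Current: I = V / Z = 4.181 - j0.181 A = 4.185∠-2.5° A.
Step 6 — Complex power: S = V·I* = 1003 + j43.45 VA.
Step 7 — Real power: P = Re(S) = 1003 W.
Step 8 — Reactive power: Q = Im(S) = 43.45 VAR.
Step 9 — Apparent power: |S| = 1004 VA.
Step 10 — Power factor: PF = P/|S| = 0.9991 (lagging).

(a) P = 1003 W  (b) Q = 43.45 VAR  (c) S = 1004 VA  (d) PF = 0.9991 (lagging)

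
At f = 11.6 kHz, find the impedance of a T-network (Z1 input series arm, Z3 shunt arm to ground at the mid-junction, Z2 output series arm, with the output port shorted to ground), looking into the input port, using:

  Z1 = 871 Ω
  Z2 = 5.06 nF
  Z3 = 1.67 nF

Step 1 — Angular frequency: ω = 2π·f = 2π·1.16e+04 = 7.288e+04 rad/s.
Step 2 — Component impedances:
  Z1: Z = R = 871 Ω
  Z2: Z = 1/(jωC) = -j/(ω·C) = 0 - j2712 Ω
  Z3: Z = 1/(jωC) = -j/(ω·C) = 0 - j8216 Ω
Step 3 — With the output port shorted to ground, the output series arm Z2 runs from the junction to ground; the shunt arm Z3 also runs from the junction to ground. They appear in parallel: Z3 || Z2 = 0 - j2039 Ω.
Step 4 — Series with input arm Z1: Z_in = Z1 + (Z3 || Z2) = 871 - j2039 Ω = 2217∠-66.9° Ω.

Z = 871 - j2039 Ω = 2217∠-66.9° Ω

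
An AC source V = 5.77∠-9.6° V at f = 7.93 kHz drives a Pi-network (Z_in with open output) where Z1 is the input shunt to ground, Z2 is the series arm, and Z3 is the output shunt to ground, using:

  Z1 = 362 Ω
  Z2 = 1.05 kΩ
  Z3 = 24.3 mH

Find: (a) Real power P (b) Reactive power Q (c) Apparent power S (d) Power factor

Step 1 — Angular frequency: ω = 2π·f = 2π·7930 = 4.983e+04 rad/s.
Step 2 — Component impedances:
  Z1: Z = R = 362 Ω
  Z2: Z = R = 1050 Ω
  Z3: Z = jωL = j·4.983e+04·0.0243 = 0 + j1211 Ω
Step 3 — With open output, the series arm Z2 and the output shunt Z3 appear in series to ground: Z2 + Z3 = 1050 + j1211 Ω.
Step 4 — Parallel with input shunt Z1: Z_in = Z1 || (Z2 + Z3) = 308.5 + j45.86 Ω = 311.9∠8.5° Ω.
Step 5 — Source phasor: V = 5.77∠-9.6° V = 5.689 - j0.9623 V.
Step 6 — Current: I = V / Z = 0.01759 - j0.005733 A = 0.0185∠-18.1° A.
Step 7 — Complex power: S = V·I* = 0.1056 + j0.01569 VA.
Step 8 — Real power: P = Re(S) = 0.1056 W.
Step 9 — Reactive power: Q = Im(S) = 0.01569 VAR.
Step 10 — Apparent power: |S| = 0.1067 VA.
Step 11 — Power factor: PF = P/|S| = 0.9891 (lagging).

(a) P = 0.1056 W  (b) Q = 0.01569 VAR  (c) S = 0.1067 VA  (d) PF = 0.9891 (lagging)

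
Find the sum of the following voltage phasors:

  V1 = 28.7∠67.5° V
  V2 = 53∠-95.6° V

Step 1 — Convert each phasor to rectangular form:
  V1 = 28.7·(cos(67.5°) + j·sin(67.5°)) = 10.98 + j26.52 V
  V2 = 53·(cos(-95.6°) + j·sin(-95.6°)) = -5.172 - j52.75 V
Step 2 — Sum components: V_total = 5.811 - j26.23 V.
Step 3 — Convert to polar: |V_total| = 26.87 V, ∠V_total = -77.5°.

V_total = 26.87∠-77.5° V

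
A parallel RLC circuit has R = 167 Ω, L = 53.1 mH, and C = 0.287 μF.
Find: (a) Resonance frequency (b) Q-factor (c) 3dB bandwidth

Step 1 — Resonance: ω₀ = 1/√(LC) = 1/√(0.0531·2.87e-07) = 8100 rad/s.
Step 2 — f₀ = ω₀/(2π) = 1289 Hz.
Step 3 — Parallel Q: Q = R/(ω₀L) = 167/(8100·0.0531) = 0.3882.
Step 4 — Bandwidth: Δω = ω₀/Q = 2.086e+04 rad/s; BW = Δω/(2π) = 3321 Hz.

(a) f₀ = 1289 Hz  (b) Q = 0.3882  (c) BW = 3321 Hz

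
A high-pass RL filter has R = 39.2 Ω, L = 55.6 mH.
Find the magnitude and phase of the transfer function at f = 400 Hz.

Step 1 — Angular frequency: ω = 2π·400 = 2513 rad/s.
Step 2 — Transfer function: H(jω) = jωL/(R + jωL).
Step 3 — Numerator jωL = j·139.7; denominator R + jωL = 39.2 + j139.7.
Step 4 — H = 0.927 + j0.2601.
Step 5 — Magnitude: |H| = 0.9628 (-0.3 dB); phase: φ = 15.7°.

|H| = 0.9628 (-0.3 dB), φ = 15.7°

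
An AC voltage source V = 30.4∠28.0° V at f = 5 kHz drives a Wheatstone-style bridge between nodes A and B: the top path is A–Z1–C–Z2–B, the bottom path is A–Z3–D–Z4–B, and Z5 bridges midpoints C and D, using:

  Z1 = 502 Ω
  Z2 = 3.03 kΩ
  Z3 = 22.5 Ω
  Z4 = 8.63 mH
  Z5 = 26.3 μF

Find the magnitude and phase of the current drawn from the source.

Step 1 — Angular frequency: ω = 2π·f = 2π·5000 = 3.142e+04 rad/s.
Step 2 — Component impedances:
  Z1: Z = R = 502 Ω
  Z2: Z = R = 3030 Ω
  Z3: Z = R = 22.5 Ω
  Z4: Z = jωL = j·3.142e+04·0.00863 = 0 + j271.1 Ω
  Z5: Z = 1/(jωC) = -j/(ω·C) = 0 - j1.21 Ω
Step 3 — Bridge requires nodal analysis (the Z5 bridge couples midpoints C and D, so the two paths cannot be reduced to a simple series/parallel combination). Setting node B to ground and injecting 1 A at node A, the 3-node admittance system at A, C, D solves to V_A = Z_AB = 45.59 + j269 Ω = 272.8∠80.4° Ω.
Step 4 — Source phasor: V = 30.4∠28.0° V = 26.84 + j14.27 V.
Step 5 — Ohm's law: I = V / Z_total = (26.84 + j14.27) / (45.59 + j269) = 0.06802 - j0.08826 A.
Step 6 — Convert to polar: |I| = 0.1114 A, ∠I = -52.4°.

I = 0.1114∠-52.4° A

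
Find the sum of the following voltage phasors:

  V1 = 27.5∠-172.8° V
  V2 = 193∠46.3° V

Step 1 — Convert each phasor to rectangular form:
  V1 = 27.5·(cos(-172.8°) + j·sin(-172.8°)) = -27.28 - j3.447 V
  V2 = 193·(cos(46.3°) + j·sin(46.3°)) = 133.3 + j139.5 V
Step 2 — Sum components: V_total = 106.1 + j136.1 V.
Step 3 — Convert to polar: |V_total| = 172.5 V, ∠V_total = 52.1°.

V_total = 172.5∠52.1° V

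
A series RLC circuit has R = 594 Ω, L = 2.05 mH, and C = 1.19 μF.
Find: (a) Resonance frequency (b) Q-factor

Step 1 — Resonance condition Im(Z)=0 gives ω₀ = 1/√(LC).
Step 2 — ω₀ = 1/√(0.00205·1.19e-06) = 2.025e+04 rad/s.
Step 3 — f₀ = ω₀/(2π) = 3222 Hz.
Step 4 — Series Q: Q = ω₀L/R = 2.025e+04·0.00205/594 = 0.06987.

(a) f₀ = 3222 Hz  (b) Q = 0.06987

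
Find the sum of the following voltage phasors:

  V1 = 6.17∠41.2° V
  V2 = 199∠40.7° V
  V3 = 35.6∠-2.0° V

Step 1 — Convert each phasor to rectangular form:
  V1 = 6.17·(cos(41.2°) + j·sin(41.2°)) = 4.642 + j4.064 V
  V2 = 199·(cos(40.7°) + j·sin(40.7°)) = 150.9 + j129.8 V
  V3 = 35.6·(cos(-2.0°) + j·sin(-2.0°)) = 35.58 - j1.242 V
Step 2 — Sum components: V_total = 191.1 + j132.6 V.
Step 3 — Convert to polar: |V_total| = 232.6 V, ∠V_total = 34.8°.

V_total = 232.6∠34.8° V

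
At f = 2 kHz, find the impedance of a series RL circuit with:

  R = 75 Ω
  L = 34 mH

Step 1 — Angular frequency: ω = 2π·f = 2π·2000 = 1.257e+04 rad/s.
Step 2 — Component impedances:
  R: Z = R = 75 Ω
  L: Z = jωL = j·1.257e+04·0.034 = 0 + j427.3 Ω
Step 3 — Series combination: Z_total = R + L = 75 + j427.3 Ω = 433.8∠80.0° Ω.

Z = 75 + j427.3 Ω = 433.8∠80.0° Ω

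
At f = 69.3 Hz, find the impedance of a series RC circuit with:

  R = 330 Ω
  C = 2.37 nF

Step 1 — Angular frequency: ω = 2π·f = 2π·69.3 = 435.4 rad/s.
Step 2 — Component impedances:
  R: Z = R = 330 Ω
  C: Z = 1/(jωC) = -j/(ω·C) = 0 - j9.69e+05 Ω
Step 3 — Series combination: Z_total = R + C = 330 - j9.69e+05 Ω = 9.69e+05∠-90.0° Ω.

Z = 330 - j9.69e+05 Ω = 9.69e+05∠-90.0° Ω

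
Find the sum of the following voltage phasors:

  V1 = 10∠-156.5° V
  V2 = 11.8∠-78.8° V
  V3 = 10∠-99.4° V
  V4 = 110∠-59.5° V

Step 1 — Convert each phasor to rectangular form:
  V1 = 10·(cos(-156.5°) + j·sin(-156.5°)) = -9.171 - j3.987 V
  V2 = 11.8·(cos(-78.8°) + j·sin(-78.8°)) = 2.292 - j11.58 V
  V3 = 10·(cos(-99.4°) + j·sin(-99.4°)) = -1.633 - j9.866 V
  V4 = 110·(cos(-59.5°) + j·sin(-59.5°)) = 55.83 - j94.78 V
Step 2 — Sum components: V_total = 47.32 - j120.2 V.
Step 3 — Convert to polar: |V_total| = 129.2 V, ∠V_total = -68.5°.

V_total = 129.2∠-68.5° V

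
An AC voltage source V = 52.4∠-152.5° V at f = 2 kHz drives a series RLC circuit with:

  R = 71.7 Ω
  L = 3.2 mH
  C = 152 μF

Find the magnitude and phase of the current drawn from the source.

Step 1 — Angular frequency: ω = 2π·f = 2π·2000 = 1.257e+04 rad/s.
Step 2 — Component impedances:
  R: Z = R = 71.7 Ω
  L: Z = jωL = j·1.257e+04·0.0032 = 0 + j40.21 Ω
  C: Z = 1/(jωC) = -j/(ω·C) = 0 - j0.5235 Ω
Step 3 — Series combination: Z_total = R + L + C = 71.7 + j39.69 Ω = 81.95∠29.0° Ω.
Step 4 — Source phasor: V = 52.4∠-152.5° V = -46.48 - j24.2 V.
Step 5 — Ohm's law: I = V / Z_total = (-46.48 - j24.2) / (71.7 + j39.69) = -0.6392 + j0.01636 A.
Step 6 — Convert to polar: |I| = 0.6394 A, ∠I = 178.5°.

I = 0.6394∠178.5° A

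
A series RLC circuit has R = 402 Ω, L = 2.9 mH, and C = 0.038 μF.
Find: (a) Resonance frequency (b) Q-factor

Step 1 — Resonance condition Im(Z)=0 gives ω₀ = 1/√(LC).
Step 2 — ω₀ = 1/√(0.0029·3.8e-08) = 9.526e+04 rad/s.
Step 3 — f₀ = ω₀/(2π) = 1.516e+04 Hz.
Step 4 — Series Q: Q = ω₀L/R = 9.526e+04·0.0029/402 = 0.6872.

(a) f₀ = 1.516e+04 Hz  (b) Q = 0.6872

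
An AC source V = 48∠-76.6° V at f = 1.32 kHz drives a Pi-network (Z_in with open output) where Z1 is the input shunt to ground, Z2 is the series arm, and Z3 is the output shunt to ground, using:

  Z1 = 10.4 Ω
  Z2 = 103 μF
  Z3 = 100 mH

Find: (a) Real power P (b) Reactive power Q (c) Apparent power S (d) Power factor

Step 1 — Angular frequency: ω = 2π·f = 2π·1320 = 8294 rad/s.
Step 2 — Component impedances:
  Z1: Z = R = 10.4 Ω
  Z2: Z = 1/(jωC) = -j/(ω·C) = 0 - j1.171 Ω
  Z3: Z = jωL = j·8294·0.1 = 0 + j829.4 Ω
Step 3 — With open output, the series arm Z2 and the output shunt Z3 appear in series to ground: Z2 + Z3 = 0 + j828.2 Ω.
Step 4 — Parallel with input shunt Z1: Z_in = Z1 || (Z2 + Z3) = 10.4 + j0.1306 Ω = 10.4∠0.7° Ω.
Step 5 — Source phasor: V = 48∠-76.6° V = 11.12 - j46.69 V.
Step 6 — Current: I = V / Z = 1.013 - j4.503 A = 4.616∠-77.3° A.
Step 7 — Complex power: S = V·I* = 221.5 + j2.782 VA.
Step 8 — Real power: P = Re(S) = 221.5 W.
Step 9 — Reactive power: Q = Im(S) = 2.782 VAR.
Step 10 — Apparent power: |S| = 221.6 VA.
Step 11 — Power factor: PF = P/|S| = 0.9999 (lagging).

(a) P = 221.5 W  (b) Q = 2.782 VAR  (c) S = 221.6 VA  (d) PF = 0.9999 (lagging)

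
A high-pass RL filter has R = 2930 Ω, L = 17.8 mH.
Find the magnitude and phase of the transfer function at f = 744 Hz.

Step 1 — Angular frequency: ω = 2π·744 = 4675 rad/s.
Step 2 — Transfer function: H(jω) = jωL/(R + jωL).
Step 3 — Numerator jωL = j·83.21; denominator R + jωL = 2930 + j83.21.
Step 4 — H = 0.0008059 + j0.02838.
Step 5 — Magnitude: |H| = 0.02839 (-30.9 dB); phase: φ = 88.4°.

|H| = 0.02839 (-30.9 dB), φ = 88.4°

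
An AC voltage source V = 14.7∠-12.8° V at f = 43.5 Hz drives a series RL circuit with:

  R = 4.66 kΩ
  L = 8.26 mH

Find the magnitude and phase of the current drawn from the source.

Step 1 — Angular frequency: ω = 2π·f = 2π·43.5 = 273.3 rad/s.
Step 2 — Component impedances:
  R: Z = R = 4660 Ω
  L: Z = jωL = j·273.3·0.00826 = 0 + j2.258 Ω
Step 3 — Series combination: Z_total = R + L = 4660 + j2.258 Ω = 4660∠0.0° Ω.
Step 4 — Source phasor: V = 14.7∠-12.8° V = 14.33 - j3.257 V.
Step 5 — Ohm's law: I = V / Z_total = (14.33 - j3.257) / (4660 + j2.258) = 0.003076 - j0.0007004 A.
Step 6 — Convert to polar: |I| = 0.003155 A, ∠I = -12.8°.

I = 0.003155∠-12.8° A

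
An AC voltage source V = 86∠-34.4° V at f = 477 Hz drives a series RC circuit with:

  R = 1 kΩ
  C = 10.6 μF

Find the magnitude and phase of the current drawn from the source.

Step 1 — Angular frequency: ω = 2π·f = 2π·477 = 2997 rad/s.
Step 2 — Component impedances:
  R: Z = R = 1000 Ω
  C: Z = 1/(jωC) = -j/(ω·C) = 0 - j31.48 Ω
Step 3 — Series combination: Z_total = R + C = 1000 - j31.48 Ω = 1000∠-1.8° Ω.
Step 4 — Source phasor: V = 86∠-34.4° V = 70.96 - j48.59 V.
Step 5 — Ohm's law: I = V / Z_total = (70.96 - j48.59) / (1000 - j31.48) = 0.07242 - j0.04631 A.
Step 6 — Convert to polar: |I| = 0.08596 A, ∠I = -32.6°.

I = 0.08596∠-32.6° A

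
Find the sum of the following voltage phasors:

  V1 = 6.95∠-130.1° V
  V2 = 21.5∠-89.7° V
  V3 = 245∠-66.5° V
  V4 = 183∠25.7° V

Step 1 — Convert each phasor to rectangular form:
  V1 = 6.95·(cos(-130.1°) + j·sin(-130.1°)) = -4.477 - j5.316 V
  V2 = 21.5·(cos(-89.7°) + j·sin(-89.7°)) = 0.1126 - j21.5 V
  V3 = 245·(cos(-66.5°) + j·sin(-66.5°)) = 97.69 - j224.7 V
  V4 = 183·(cos(25.7°) + j·sin(25.7°)) = 164.9 + j79.36 V
Step 2 — Sum components: V_total = 258.2 - j172.1 V.
Step 3 — Convert to polar: |V_total| = 310.3 V, ∠V_total = -33.7°.

V_total = 310.3∠-33.7° V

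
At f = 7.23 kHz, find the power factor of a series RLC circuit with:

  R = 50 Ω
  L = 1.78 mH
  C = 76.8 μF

Step 1 — Angular frequency: ω = 2π·f = 2π·7230 = 4.543e+04 rad/s.
Step 2 — Component impedances:
  R: Z = R = 50 Ω
  L: Z = jωL = j·4.543e+04·0.00178 = 0 + j80.86 Ω
  C: Z = 1/(jωC) = -j/(ω·C) = 0 - j0.2866 Ω
Step 3 — Series combination: Z_total = R + L + C = 50 + j80.57 Ω = 94.83∠58.2° Ω.
Step 4 — Power factor: PF = cos(φ) = Re(Z)/|Z| = 50/94.83 = 0.5273.
Step 5 — Type: Im(Z) = 80.57 ⇒ lagging (phase φ = 58.2°).

PF = 0.5273 (lagging, φ = 58.2°)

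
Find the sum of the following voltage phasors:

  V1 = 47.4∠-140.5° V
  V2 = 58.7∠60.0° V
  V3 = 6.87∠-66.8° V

Step 1 — Convert each phasor to rectangular form:
  V1 = 47.4·(cos(-140.5°) + j·sin(-140.5°)) = -36.58 - j30.15 V
  V2 = 58.7·(cos(60.0°) + j·sin(60.0°)) = 29.35 + j50.84 V
  V3 = 6.87·(cos(-66.8°) + j·sin(-66.8°)) = 2.706 - j6.314 V
Step 2 — Sum components: V_total = -4.519 + j14.37 V.
Step 3 — Convert to polar: |V_total| = 15.06 V, ∠V_total = 107.5°.

V_total = 15.06∠107.5° V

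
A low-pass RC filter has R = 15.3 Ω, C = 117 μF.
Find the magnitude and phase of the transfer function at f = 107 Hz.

Step 1 — Angular frequency: ω = 2π·107 = 672.3 rad/s.
Step 2 — Transfer function: H(jω) = 1/(1 + jωRC).
Step 3 — Denominator: 1 + jωRC = 1 + j·672.3·15.3·0.000117 = 1 + j1.203.
Step 4 — H = 0.4084 - j0.4915.
Step 5 — Magnitude: |H| = 0.6391 (-3.9 dB); phase: φ = -50.3°.

|H| = 0.6391 (-3.9 dB), φ = -50.3°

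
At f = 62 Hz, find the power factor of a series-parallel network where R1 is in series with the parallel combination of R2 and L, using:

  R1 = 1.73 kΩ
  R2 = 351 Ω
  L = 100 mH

Step 1 — Angular frequency: ω = 2π·f = 2π·62 = 389.6 rad/s.
Step 2 — Component impedances:
  R1: Z = R = 1730 Ω
  R2: Z = R = 351 Ω
  L: Z = jωL = j·389.6·0.1 = 0 + j38.96 Ω
Step 3 — Parallel branch: R2 || L = 1/(1/R2 + 1/L) = 4.271 + j38.48 Ω.
Step 4 — Series with R1: Z_total = R1 + (R2 || L) = 1734 + j38.48 Ω = 1735∠1.3° Ω.
Step 5 — Power factor: PF = cos(φ) = Re(Z)/|Z| = 1734.3/1734.7 = 0.9998.
Step 6 — Type: Im(Z) = 38.48 ⇒ lagging (phase φ = 1.3°).

PF = 0.9998 (lagging, φ = 1.3°)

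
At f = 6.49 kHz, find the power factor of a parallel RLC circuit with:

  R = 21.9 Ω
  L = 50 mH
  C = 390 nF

Step 1 — Angular frequency: ω = 2π·f = 2π·6490 = 4.078e+04 rad/s.
Step 2 — Component impedances:
  R: Z = R = 21.9 Ω
  L: Z = jωL = j·4.078e+04·0.05 = 0 + j2039 Ω
  C: Z = 1/(jωC) = -j/(ω·C) = 0 - j62.88 Ω
Step 3 — Parallel combination: 1/Z_total = 1/R + 1/L + 1/C; Z_total = 19.66 - j6.636 Ω = 20.75∠-18.7° Ω.
Step 4 — Power factor: PF = cos(φ) = Re(Z)/|Z| = 19.66/20.75 = 0.9475.
Step 5 — Type: Im(Z) = -6.636 ⇒ leading (phase φ = -18.7°).

PF = 0.9475 (leading, φ = -18.7°)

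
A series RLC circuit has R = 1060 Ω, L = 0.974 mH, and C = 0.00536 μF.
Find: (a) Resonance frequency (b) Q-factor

Step 1 — Resonance condition Im(Z)=0 gives ω₀ = 1/√(LC).
Step 2 — ω₀ = 1/√(0.000974·5.36e-09) = 4.377e+05 rad/s.
Step 3 — f₀ = ω₀/(2π) = 6.966e+04 Hz.
Step 4 — Series Q: Q = ω₀L/R = 4.377e+05·0.000974/1060 = 0.4022.

(a) f₀ = 6.966e+04 Hz  (b) Q = 0.4022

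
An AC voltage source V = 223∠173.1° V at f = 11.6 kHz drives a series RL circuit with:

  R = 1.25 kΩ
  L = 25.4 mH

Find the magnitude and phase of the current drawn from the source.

Step 1 — Angular frequency: ω = 2π·f = 2π·1.16e+04 = 7.288e+04 rad/s.
Step 2 — Component impedances:
  R: Z = R = 1250 Ω
  L: Z = jωL = j·7.288e+04·0.0254 = 0 + j1851 Ω
Step 3 — Series combination: Z_total = R + L = 1250 + j1851 Ω = 2234∠56.0° Ω.
Step 4 — Source phasor: V = 223∠173.1° V = -221.4 + j26.79 V.
Step 5 — Ohm's law: I = V / Z_total = (-221.4 + j26.79) / (1250 + j1851) = -0.04552 + j0.08885 A.
Step 6 — Convert to polar: |I| = 0.09983 A, ∠I = 117.1°.

I = 0.09983∠117.1° A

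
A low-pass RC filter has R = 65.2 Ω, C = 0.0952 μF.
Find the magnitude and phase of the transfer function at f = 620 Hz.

Step 1 — Angular frequency: ω = 2π·620 = 3896 rad/s.
Step 2 — Transfer function: H(jω) = 1/(1 + jωRC).
Step 3 — Denominator: 1 + jωRC = 1 + j·3896·65.2·9.52e-08 = 1 + j0.02418.
Step 4 — H = 0.9994 - j0.02417.
Step 5 — Magnitude: |H| = 0.9997 (-0.0 dB); phase: φ = -1.4°.

|H| = 0.9997 (-0.0 dB), φ = -1.4°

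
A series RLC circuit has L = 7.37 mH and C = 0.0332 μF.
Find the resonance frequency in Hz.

Step 1 — Resonance condition Im(Z)=0 gives ω₀ = 1/√(LC).
Step 2 — ω₀ = 1/√(0.00737·3.32e-08) = 6.393e+04 rad/s.
Step 3 — f₀ = ω₀/(2π) = 1.017e+04 Hz.

f₀ = 1.017e+04 Hz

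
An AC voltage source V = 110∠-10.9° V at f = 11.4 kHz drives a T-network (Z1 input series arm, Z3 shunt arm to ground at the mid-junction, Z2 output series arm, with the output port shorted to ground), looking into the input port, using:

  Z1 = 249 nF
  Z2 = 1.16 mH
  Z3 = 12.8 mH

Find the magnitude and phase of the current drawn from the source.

Step 1 — Angular frequency: ω = 2π·f = 2π·1.14e+04 = 7.163e+04 rad/s.
Step 2 — Component impedances:
  Z1: Z = 1/(jωC) = -j/(ω·C) = 0 - j56.07 Ω
  Z2: Z = jωL = j·7.163e+04·0.00116 = 0 + j83.09 Ω
  Z3: Z = jωL = j·7.163e+04·0.0128 = 0 + j916.8 Ω
Step 3 — With the output port shorted to ground, the output series arm Z2 runs from the junction to ground; the shunt arm Z3 also runs from the junction to ground. They appear in parallel: Z3 || Z2 = 0 + j76.18 Ω.
Step 4 — Series with input arm Z1: Z_in = Z1 + (Z3 || Z2) = 0 + j20.12 Ω = 20.12∠90.0° Ω.
Step 5 — Source phasor: V = 110∠-10.9° V = 108 - j20.8 V.
Step 6 — Ohm's law: I = V / Z_total = (108 - j20.8) / (0 + j20.12) = -1.034 - j5.369 A.
Step 7 — Convert to polar: |I| = 5.468 A, ∠I = -100.9°.

I = 5.468∠-100.9° A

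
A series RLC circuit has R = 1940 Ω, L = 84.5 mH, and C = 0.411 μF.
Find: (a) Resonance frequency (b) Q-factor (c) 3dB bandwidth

Step 1 — Resonance condition Im(Z)=0 gives ω₀ = 1/√(LC).
Step 2 — ω₀ = 1/√(0.0845·4.11e-07) = 5366 rad/s.
Step 3 — f₀ = ω₀/(2π) = 854 Hz.
Step 4 — Series Q: Q = ω₀L/R = 5366·0.0845/1940 = 0.2337.
Step 5 — 3dB bandwidth: Δω = ω₀/Q = 2.296e+04 rad/s; BW = Δω/(2π) = 3654 Hz.

(a) f₀ = 854 Hz  (b) Q = 0.2337  (c) BW = 3654 Hz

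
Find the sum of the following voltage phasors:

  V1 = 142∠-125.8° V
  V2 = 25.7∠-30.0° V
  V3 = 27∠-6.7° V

Step 1 — Convert each phasor to rectangular form:
  V1 = 142·(cos(-125.8°) + j·sin(-125.8°)) = -83.06 - j115.2 V
  V2 = 25.7·(cos(-30.0°) + j·sin(-30.0°)) = 22.26 - j12.85 V
  V3 = 27·(cos(-6.7°) + j·sin(-6.7°)) = 26.82 - j3.15 V
Step 2 — Sum components: V_total = -33.99 - j131.2 V.
Step 3 — Convert to polar: |V_total| = 135.5 V, ∠V_total = -104.5°.

V_total = 135.5∠-104.5° V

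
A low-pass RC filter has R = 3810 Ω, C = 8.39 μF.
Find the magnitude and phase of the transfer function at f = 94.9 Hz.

Step 1 — Angular frequency: ω = 2π·94.9 = 596.3 rad/s.
Step 2 — Transfer function: H(jω) = 1/(1 + jωRC).
Step 3 — Denominator: 1 + jωRC = 1 + j·596.3·3810·8.39e-06 = 1 + j19.06.
Step 4 — H = 0.002745 - j0.05232.
Step 5 — Magnitude: |H| = 0.05239 (-25.6 dB); phase: φ = -87.0°.

|H| = 0.05239 (-25.6 dB), φ = -87.0°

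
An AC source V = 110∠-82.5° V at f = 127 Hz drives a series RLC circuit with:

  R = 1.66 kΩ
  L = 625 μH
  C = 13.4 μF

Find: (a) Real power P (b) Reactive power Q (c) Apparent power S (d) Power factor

Step 1 — Angular frequency: ω = 2π·f = 2π·127 = 798 rad/s.
Step 2 — Component impedances:
  R: Z = R = 1660 Ω
  L: Z = jωL = j·798·0.000625 = 0 + j0.4987 Ω
  C: Z = 1/(jωC) = -j/(ω·C) = 0 - j93.52 Ω
Step 3 — Series combination: Z_total = R + L + C = 1660 - j93.02 Ω = 1663∠-3.2° Ω.
Step 4 — Source phasor: V = 110∠-82.5° V = 14.36 - j109.1 V.
Step 5 — Current: I = V / Z = 0.01229 - j0.06501 A = 0.06616∠-79.3° A.
Step 6 — Complex power: S = V·I* = 7.266 - j0.4072 VA.
Step 7 — Real power: P = Re(S) = 7.266 W.
Step 8 — Reactive power: Q = Im(S) = -0.4072 VAR.
Step 9 — Apparent power: |S| = 7.278 VA.
Step 10 — Power factor: PF = P/|S| = 0.9984 (leading).

(a) P = 7.266 W  (b) Q = -0.4072 VAR  (c) S = 7.278 VA  (d) PF = 0.9984 (leading)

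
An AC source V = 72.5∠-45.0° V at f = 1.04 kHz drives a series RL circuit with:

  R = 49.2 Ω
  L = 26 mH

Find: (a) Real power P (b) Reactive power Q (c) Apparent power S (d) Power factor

Step 1 — Angular frequency: ω = 2π·f = 2π·1040 = 6535 rad/s.
Step 2 — Component impedances:
  R: Z = R = 49.2 Ω
  L: Z = jωL = j·6535·0.026 = 0 + j169.9 Ω
Step 3 — Series combination: Z_total = R + L = 49.2 + j169.9 Ω = 176.9∠73.8° Ω.
Step 4 — Source phasor: V = 72.5∠-45.0° V = 51.27 - j51.27 V.
Step 5 — Current: I = V / Z = -0.1978 - j0.359 A = 0.4099∠-118.8° A.
Step 6 — Complex power: S = V·I* = 8.266 + j28.54 VA.
Step 7 — Real power: P = Re(S) = 8.266 W.
Step 8 — Reactive power: Q = Im(S) = 28.54 VAR.
Step 9 — Apparent power: |S| = 29.72 VA.
Step 10 — Power factor: PF = P/|S| = 0.2782 (lagging).

(a) P = 8.266 W  (b) Q = 28.54 VAR  (c) S = 29.72 VA  (d) PF = 0.2782 (lagging)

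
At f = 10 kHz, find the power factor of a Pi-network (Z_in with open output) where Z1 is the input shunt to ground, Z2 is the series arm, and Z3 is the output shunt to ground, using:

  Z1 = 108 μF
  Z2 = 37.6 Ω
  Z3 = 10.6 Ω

Step 1 — Angular frequency: ω = 2π·f = 2π·1e+04 = 6.283e+04 rad/s.
Step 2 — Component impedances:
  Z1: Z = 1/(jωC) = -j/(ω·C) = 0 - j0.1474 Ω
  Z2: Z = R = 37.6 Ω
  Z3: Z = R = 10.6 Ω
Step 3 — With open output, the series arm Z2 and the output shunt Z3 appear in series to ground: Z2 + Z3 = 48.2 Ω.
Step 4 — Parallel with input shunt Z1: Z_in = Z1 || (Z2 + Z3) = 0.0004505 - j0.1474 Ω = 0.1474∠-89.8° Ω.
Step 5 — Power factor: PF = cos(φ) = Re(Z)/|Z| = 0.00045055/0.14736 = 0.003057.
Step 6 — Type: Im(Z) = -0.1474 ⇒ leading (phase φ = -89.8°).

PF = 0.003057 (leading, φ = -89.8°)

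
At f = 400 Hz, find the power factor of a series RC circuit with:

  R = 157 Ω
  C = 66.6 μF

Step 1 — Angular frequency: ω = 2π·f = 2π·400 = 2513 rad/s.
Step 2 — Component impedances:
  R: Z = R = 157 Ω
  C: Z = 1/(jωC) = -j/(ω·C) = 0 - j5.974 Ω
Step 3 — Series combination: Z_total = R + C = 157 - j5.974 Ω = 157.1∠-2.2° Ω.
Step 4 — Power factor: PF = cos(φ) = Re(Z)/|Z| = 157/157.11 = 0.9993.
Step 5 — Type: Im(Z) = -5.974 ⇒ leading (phase φ = -2.2°).

PF = 0.9993 (leading, φ = -2.2°)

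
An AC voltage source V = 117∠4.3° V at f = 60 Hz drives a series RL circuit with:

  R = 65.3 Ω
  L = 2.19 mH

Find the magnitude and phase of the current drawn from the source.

Step 1 — Angular frequency: ω = 2π·f = 2π·60 = 377 rad/s.
Step 2 — Component impedances:
  R: Z = R = 65.3 Ω
  L: Z = jωL = j·377·0.00219 = 0 + j0.8256 Ω
Step 3 — Series combination: Z_total = R + L = 65.3 + j0.8256 Ω = 65.31∠0.7° Ω.
Step 4 — Source phasor: V = 117∠4.3° V = 116.7 + j8.773 V.
Step 5 — Ohm's law: I = V / Z_total = (116.7 + j8.773) / (65.3 + j0.8256) = 1.788 + j0.1117 A.
Step 6 — Convert to polar: |I| = 1.792 A, ∠I = 3.6°.

I = 1.792∠3.6° A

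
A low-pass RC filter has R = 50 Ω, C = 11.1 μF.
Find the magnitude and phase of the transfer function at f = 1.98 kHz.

Step 1 — Angular frequency: ω = 2π·1980 = 1.244e+04 rad/s.
Step 2 — Transfer function: H(jω) = 1/(1 + jωRC).
Step 3 — Denominator: 1 + jωRC = 1 + j·1.244e+04·50·1.11e-05 = 1 + j6.905.
Step 4 — H = 0.02055 - j0.1419.
Step 5 — Magnitude: |H| = 0.1433 (-16.9 dB); phase: φ = -81.8°.

|H| = 0.1433 (-16.9 dB), φ = -81.8°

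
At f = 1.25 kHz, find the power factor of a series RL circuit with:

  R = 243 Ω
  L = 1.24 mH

Step 1 — Angular frequency: ω = 2π·f = 2π·1250 = 7854 rad/s.
Step 2 — Component impedances:
  R: Z = R = 243 Ω
  L: Z = jωL = j·7854·0.00124 = 0 + j9.739 Ω
Step 3 — Series combination: Z_total = R + L = 243 + j9.739 Ω = 243.2∠2.3° Ω.
Step 4 — Power factor: PF = cos(φ) = Re(Z)/|Z| = 243/243.2 = 0.9992.
Step 5 — Type: Im(Z) = 9.739 ⇒ lagging (phase φ = 2.3°).

PF = 0.9992 (lagging, φ = 2.3°)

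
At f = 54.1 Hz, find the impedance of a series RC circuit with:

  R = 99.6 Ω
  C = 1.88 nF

Step 1 — Angular frequency: ω = 2π·f = 2π·54.1 = 339.9 rad/s.
Step 2 — Component impedances:
  R: Z = R = 99.6 Ω
  C: Z = 1/(jωC) = -j/(ω·C) = 0 - j1.565e+06 Ω
Step 3 — Series combination: Z_total = R + C = 99.6 - j1.565e+06 Ω = 1.565e+06∠-90.0° Ω.

Z = 99.6 - j1.565e+06 Ω = 1.565e+06∠-90.0° Ω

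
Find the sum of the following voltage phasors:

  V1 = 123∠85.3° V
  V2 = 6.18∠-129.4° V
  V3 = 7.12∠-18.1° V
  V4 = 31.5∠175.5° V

Step 1 — Convert each phasor to rectangular form:
  V1 = 123·(cos(85.3°) + j·sin(85.3°)) = 10.08 + j122.6 V
  V2 = 6.18·(cos(-129.4°) + j·sin(-129.4°)) = -3.923 - j4.775 V
  V3 = 7.12·(cos(-18.1°) + j·sin(-18.1°)) = 6.768 - j2.212 V
  V4 = 31.5·(cos(175.5°) + j·sin(175.5°)) = -31.4 + j2.471 V
Step 2 — Sum components: V_total = -18.48 + j118.1 V.
Step 3 — Convert to polar: |V_total| = 119.5 V, ∠V_total = 98.9°.

V_total = 119.5∠98.9° V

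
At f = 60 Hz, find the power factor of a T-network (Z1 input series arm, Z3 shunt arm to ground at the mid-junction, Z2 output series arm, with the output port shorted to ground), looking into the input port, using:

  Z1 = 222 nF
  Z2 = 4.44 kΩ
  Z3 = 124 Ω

Step 1 — Angular frequency: ω = 2π·f = 2π·60 = 377 rad/s.
Step 2 — Component impedances:
  Z1: Z = 1/(jωC) = -j/(ω·C) = 0 - j1.195e+04 Ω
  Z2: Z = R = 4440 Ω
  Z3: Z = R = 124 Ω
Step 3 — With the output port shorted to ground, the output series arm Z2 runs from the junction to ground; the shunt arm Z3 also runs from the junction to ground. They appear in parallel: Z3 || Z2 = 120.6 Ω.
Step 4 — Series with input arm Z1: Z_in = Z1 + (Z3 || Z2) = 120.6 - j1.195e+04 Ω = 1.195e+04∠-89.4° Ω.
Step 5 — Power factor: PF = cos(φ) = Re(Z)/|Z| = 120.63/11949 = 0.0101.
Step 6 — Type: Im(Z) = -1.195e+04 ⇒ leading (phase φ = -89.4°).

PF = 0.0101 (leading, φ = -89.4°)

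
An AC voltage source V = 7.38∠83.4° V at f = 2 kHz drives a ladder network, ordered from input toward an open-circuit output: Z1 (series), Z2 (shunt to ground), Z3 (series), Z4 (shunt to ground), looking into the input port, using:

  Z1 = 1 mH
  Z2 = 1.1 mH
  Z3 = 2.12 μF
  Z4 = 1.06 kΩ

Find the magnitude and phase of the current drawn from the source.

Step 1 — Angular frequency: ω = 2π·f = 2π·2000 = 1.257e+04 rad/s.
Step 2 — Component impedances:
  Z1: Z = jωL = j·1.257e+04·0.001 = 0 + j12.57 Ω
  Z2: Z = jωL = j·1.257e+04·0.0011 = 0 + j13.82 Ω
  Z3: Z = 1/(jωC) = -j/(ω·C) = 0 - j37.54 Ω
  Z4: Z = R = 1060 Ω
Step 3 — Ladder network (open output): work backward from the far end, alternating series and parallel combinations. Z_in = 0.1802 + j26.39 Ω = 26.39∠89.6° Ω.
Step 4 — Source phasor: V = 7.38∠83.4° V = 0.8482 + j7.331 V.
Step 5 — Ohm's law: I = V / Z_total = (0.8482 + j7.331) / (0.1802 + j26.39) = 0.278 - j0.03024 A.
Step 6 — Convert to polar: |I| = 0.2796 A, ∠I = -6.2°.

I = 0.2796∠-6.2° A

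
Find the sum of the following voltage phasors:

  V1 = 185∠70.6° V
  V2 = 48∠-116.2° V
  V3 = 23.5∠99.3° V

Step 1 — Convert each phasor to rectangular form:
  V1 = 185·(cos(70.6°) + j·sin(70.6°)) = 61.45 + j174.5 V
  V2 = 48·(cos(-116.2°) + j·sin(-116.2°)) = -21.19 - j43.07 V
  V3 = 23.5·(cos(99.3°) + j·sin(99.3°)) = -3.798 + j23.19 V
Step 2 — Sum components: V_total = 36.46 + j154.6 V.
Step 3 — Convert to polar: |V_total| = 158.9 V, ∠V_total = 76.7°.

V_total = 158.9∠76.7° V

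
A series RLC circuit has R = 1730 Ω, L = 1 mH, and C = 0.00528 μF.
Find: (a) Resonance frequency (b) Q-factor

Step 1 — Resonance condition Im(Z)=0 gives ω₀ = 1/√(LC).
Step 2 — ω₀ = 1/√(0.001·5.28e-09) = 4.352e+05 rad/s.
Step 3 — f₀ = ω₀/(2π) = 6.926e+04 Hz.
Step 4 — Series Q: Q = ω₀L/R = 4.352e+05·0.001/1730 = 0.2516.

(a) f₀ = 6.926e+04 Hz  (b) Q = 0.2516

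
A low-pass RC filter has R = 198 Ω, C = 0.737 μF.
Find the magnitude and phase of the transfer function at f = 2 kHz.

Step 1 — Angular frequency: ω = 2π·2000 = 1.257e+04 rad/s.
Step 2 — Transfer function: H(jω) = 1/(1 + jωRC).
Step 3 — Denominator: 1 + jωRC = 1 + j·1.257e+04·198·7.37e-07 = 1 + j1.834.
Step 4 — H = 0.2292 - j0.4203.
Step 5 — Magnitude: |H| = 0.4788 (-6.4 dB); phase: φ = -61.4°.

|H| = 0.4788 (-6.4 dB), φ = -61.4°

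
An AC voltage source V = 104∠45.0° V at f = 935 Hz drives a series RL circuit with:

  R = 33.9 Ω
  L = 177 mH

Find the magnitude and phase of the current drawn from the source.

Step 1 — Angular frequency: ω = 2π·f = 2π·935 = 5875 rad/s.
Step 2 — Component impedances:
  R: Z = R = 33.9 Ω
  L: Z = jωL = j·5875·0.177 = 0 + j1040 Ω
Step 3 — Series combination: Z_total = R + L = 33.9 + j1040 Ω = 1040∠88.1° Ω.
Step 4 — Source phasor: V = 104∠45.0° V = 73.54 + j73.54 V.
Step 5 — Ohm's law: I = V / Z_total = (73.54 + j73.54) / (33.9 + j1040) = 0.07295 - j0.06834 A.
Step 6 — Convert to polar: |I| = 0.09996 A, ∠I = -43.1°.

I = 0.09996∠-43.1° A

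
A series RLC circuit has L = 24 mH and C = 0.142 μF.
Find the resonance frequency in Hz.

Step 1 — Resonance condition Im(Z)=0 gives ω₀ = 1/√(LC).
Step 2 — ω₀ = 1/√(0.024·1.42e-07) = 1.713e+04 rad/s.
Step 3 — f₀ = ω₀/(2π) = 2726 Hz.

f₀ = 2726 Hz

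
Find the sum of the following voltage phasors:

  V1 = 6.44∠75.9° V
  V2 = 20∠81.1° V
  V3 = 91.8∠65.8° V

Step 1 — Convert each phasor to rectangular form:
  V1 = 6.44·(cos(75.9°) + j·sin(75.9°)) = 1.569 + j6.246 V
  V2 = 20·(cos(81.1°) + j·sin(81.1°)) = 3.094 + j19.76 V
  V3 = 91.8·(cos(65.8°) + j·sin(65.8°)) = 37.63 + j83.73 V
Step 2 — Sum components: V_total = 42.29 + j109.7 V.
Step 3 — Convert to polar: |V_total| = 117.6 V, ∠V_total = 68.9°.

V_total = 117.6∠68.9° V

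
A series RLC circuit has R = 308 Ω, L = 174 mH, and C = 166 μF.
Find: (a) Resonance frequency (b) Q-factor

Step 1 — Resonance condition Im(Z)=0 gives ω₀ = 1/√(LC).
Step 2 — ω₀ = 1/√(0.174·0.000166) = 186.1 rad/s.
Step 3 — f₀ = ω₀/(2π) = 29.61 Hz.
Step 4 — Series Q: Q = ω₀L/R = 186.1·0.174/308 = 0.1051.

(a) f₀ = 29.61 Hz  (b) Q = 0.1051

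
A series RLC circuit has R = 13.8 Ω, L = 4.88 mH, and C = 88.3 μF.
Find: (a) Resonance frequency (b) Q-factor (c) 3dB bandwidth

Step 1 — Resonance: ω₀ = 1/√(LC) = 1/√(0.00488·8.83e-05) = 1523 rad/s.
Step 2 — f₀ = ω₀/(2π) = 242.5 Hz.
Step 3 — Series Q: Q = ω₀L/R = 1523·0.00488/13.8 = 0.5387.
Step 4 — Bandwidth: Δω = ω₀/Q = 2828 rad/s; BW = Δω/(2π) = 450.1 Hz.

(a) f₀ = 242.5 Hz  (b) Q = 0.5387  (c) BW = 450.1 Hz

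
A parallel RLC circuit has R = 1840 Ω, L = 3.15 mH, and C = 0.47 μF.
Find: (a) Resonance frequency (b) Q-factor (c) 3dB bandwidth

Step 1 — Resonance: ω₀ = 1/√(LC) = 1/√(0.00315·4.7e-07) = 2.599e+04 rad/s.
Step 2 — f₀ = ω₀/(2π) = 4136 Hz.
Step 3 — Parallel Q: Q = R/(ω₀L) = 1840/(2.599e+04·0.00315) = 22.48.
Step 4 — Bandwidth: Δω = ω₀/Q = 1156 rad/s; BW = Δω/(2π) = 184 Hz.

(a) f₀ = 4136 Hz  (b) Q = 22.48  (c) BW = 184 Hz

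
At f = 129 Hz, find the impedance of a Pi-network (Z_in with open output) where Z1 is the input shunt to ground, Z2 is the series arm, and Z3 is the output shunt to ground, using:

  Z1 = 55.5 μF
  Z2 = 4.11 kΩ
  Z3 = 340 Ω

Step 1 — Angular frequency: ω = 2π·f = 2π·129 = 810.5 rad/s.
Step 2 — Component impedances:
  Z1: Z = 1/(jωC) = -j/(ω·C) = 0 - j22.23 Ω
  Z2: Z = R = 4110 Ω
  Z3: Z = R = 340 Ω
Step 3 — With open output, the series arm Z2 and the output shunt Z3 appear in series to ground: Z2 + Z3 = 4450 Ω.
Step 4 — Parallel with input shunt Z1: Z_in = Z1 || (Z2 + Z3) = 0.111 - j22.23 Ω = 22.23∠-89.7° Ω.

Z = 0.111 - j22.23 Ω = 22.23∠-89.7° Ω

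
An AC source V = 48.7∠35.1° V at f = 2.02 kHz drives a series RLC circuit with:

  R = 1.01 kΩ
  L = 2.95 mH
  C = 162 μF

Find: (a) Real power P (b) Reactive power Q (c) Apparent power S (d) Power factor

Step 1 — Angular frequency: ω = 2π·f = 2π·2020 = 1.269e+04 rad/s.
Step 2 — Component impedances:
  R: Z = R = 1010 Ω
  L: Z = jωL = j·1.269e+04·0.00295 = 0 + j37.44 Ω
  C: Z = 1/(jωC) = -j/(ω·C) = 0 - j0.4864 Ω
Step 3 — Series combination: Z_total = R + L + C = 1010 + j36.96 Ω = 1011∠2.1° Ω.
Step 4 — Source phasor: V = 48.7∠35.1° V = 39.84 + j28 V.
Step 5 — Current: I = V / Z = 0.04041 + j0.02625 A = 0.04819∠33.0° A.
Step 6 — Complex power: S = V·I* = 2.345 + j0.0858 VA.
Step 7 — Real power: P = Re(S) = 2.345 W.
Step 8 — Reactive power: Q = Im(S) = 0.0858 VAR.
Step 9 — Apparent power: |S| = 2.347 VA.
Step 10 — Power factor: PF = P/|S| = 0.9993 (lagging).

(a) P = 2.345 W  (b) Q = 0.0858 VAR  (c) S = 2.347 VA  (d) PF = 0.9993 (lagging)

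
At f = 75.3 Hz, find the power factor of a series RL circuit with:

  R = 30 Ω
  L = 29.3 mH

Step 1 — Angular frequency: ω = 2π·f = 2π·75.3 = 473.1 rad/s.
Step 2 — Component impedances:
  R: Z = R = 30 Ω
  L: Z = jωL = j·473.1·0.0293 = 0 + j13.86 Ω
Step 3 — Series combination: Z_total = R + L = 30 + j13.86 Ω = 33.05∠24.8° Ω.
Step 4 — Power factor: PF = cos(φ) = Re(Z)/|Z| = 30/33.048 = 0.9078.
Step 5 — Type: Im(Z) = 13.86 ⇒ lagging (phase φ = 24.8°).

PF = 0.9078 (lagging, φ = 24.8°)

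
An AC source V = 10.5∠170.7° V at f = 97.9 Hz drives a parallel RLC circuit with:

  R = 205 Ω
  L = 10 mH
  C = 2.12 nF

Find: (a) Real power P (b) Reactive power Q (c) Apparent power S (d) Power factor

Step 1 — Angular frequency: ω = 2π·f = 2π·97.9 = 615.1 rad/s.
Step 2 — Component impedances:
  R: Z = R = 205 Ω
  L: Z = jωL = j·615.1·0.01 = 0 + j6.151 Ω
  C: Z = 1/(jωC) = -j/(ω·C) = 0 - j7.668e+05 Ω
Step 3 — Parallel combination: 1/Z_total = 1/R + 1/L + 1/C; Z_total = 0.1844 + j6.146 Ω = 6.149∠88.3° Ω.
Step 4 — Source phasor: V = 10.5∠170.7° V = -10.36 + j1.697 V.
Step 5 — Current: I = V / Z = 0.2253 + j1.693 A = 1.708∠82.4° A.
Step 6 — Complex power: S = V·I* = 0.5378 + j17.92 VA.
Step 7 — Real power: P = Re(S) = 0.5378 W.
Step 8 — Reactive power: Q = Im(S) = 17.92 VAR.
Step 9 — Apparent power: |S| = 17.93 VA.
Step 10 — Power factor: PF = P/|S| = 0.02999 (lagging).

(a) P = 0.5378 W  (b) Q = 17.92 VAR  (c) S = 17.93 VA  (d) PF = 0.02999 (lagging)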